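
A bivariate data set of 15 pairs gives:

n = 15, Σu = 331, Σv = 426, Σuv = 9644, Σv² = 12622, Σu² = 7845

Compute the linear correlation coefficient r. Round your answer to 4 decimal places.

0.4577

r = (nΣuv − ΣuΣv) / √[(nΣu² − (Σu)²)(nΣv² − (Σv)²)]
Numerator: 15×9644 − 331×426 = 3654
Denominator: √[(117675 − 109561)(189330 − 181476)] = √[8114 × 7854] = 7982.9416
r = 3654 / 7982.9416 ≈ 0.4577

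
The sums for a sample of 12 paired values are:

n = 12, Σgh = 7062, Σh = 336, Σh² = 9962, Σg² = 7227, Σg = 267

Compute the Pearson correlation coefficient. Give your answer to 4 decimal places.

r = (nΣgh − ΣgΣh) / √[(nΣg² − (Σg)²)(nΣh² − (Σh)²)]
Numerator: 12×7062 − 267×336 = -4968
Denominator: √[(86724 − 71289)(119544 − 112896)] = √[15435 × 6648] = 10129.7522
r = -4968 / 10129.7522 ≈ -0.4904

-0.4904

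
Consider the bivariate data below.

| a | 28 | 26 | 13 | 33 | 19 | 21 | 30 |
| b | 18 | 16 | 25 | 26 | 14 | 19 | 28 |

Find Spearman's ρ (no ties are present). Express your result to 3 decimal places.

Rank a: 5, 4, 1, 7, 2, 3, 6
Rank b: 3, 2, 5, 6, 1, 4, 7
d = rank(a) − rank(b): 2, 2, -4, 1, 1, -1, -1; Σd² = 28
ρ = 1 − 6Σd² / [n(n²−1)] = 1 − 6×28 / (7×48) = 1 − 168/336 ≈ 0.500

0.500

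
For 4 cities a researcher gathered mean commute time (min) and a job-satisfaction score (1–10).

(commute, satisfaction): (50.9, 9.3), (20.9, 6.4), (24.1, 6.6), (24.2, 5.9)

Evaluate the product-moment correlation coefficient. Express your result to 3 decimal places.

n = 4, Σx = 120.1, Σy = 28.2, Σx² = 4194.07, Σy² = 205.82, Σxy = 908.97
nΣxy − ΣxΣy = 3635.88 − 3386.82 = 249.06
nΣx² − (Σx)² = 16776.28 − 14424.01 = 2352.27; nΣy² − (Σy)² = 823.28 − 795.24 = 28.04
r = 249.06 / √(2352.27 × 28.04) = 249.06 / 256.8222 ≈ 0.970

0.970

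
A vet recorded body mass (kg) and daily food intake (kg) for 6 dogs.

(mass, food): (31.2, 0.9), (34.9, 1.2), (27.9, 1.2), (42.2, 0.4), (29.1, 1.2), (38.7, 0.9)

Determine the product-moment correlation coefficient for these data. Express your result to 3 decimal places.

-0.805

n = 6, Σx = 204, Σy = 5.8, Σx² = 7095.2, Σy² = 6.1, Σxy = 190.07
nΣxy − ΣxΣy = 1140.42 − 1183.2 = -42.78
nΣx² − (Σx)² = 42571.2 − 41616 = 955.2; nΣy² − (Σy)² = 36.6 − 33.64 = 2.96
r = -42.78 / √(955.2 × 2.96) = -42.78 / 53.1732 ≈ -0.805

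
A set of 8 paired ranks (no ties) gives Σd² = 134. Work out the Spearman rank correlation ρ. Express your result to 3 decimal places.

-0.595

ρ = 1 − 6Σd² / [n(n²−1)] = 1 − 6×134 / (8×63)
  = 1 − 804/504 = 1 − 1.5952 ≈ -0.595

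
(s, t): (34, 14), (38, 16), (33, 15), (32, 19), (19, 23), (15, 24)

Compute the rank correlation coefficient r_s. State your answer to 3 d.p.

Rank s: 5, 6, 4, 3, 2, 1
Rank t: 1, 3, 2, 4, 5, 6
d = rank(s) − rank(t): 4, 3, 2, -1, -3, -5; Σd² = 64
ρ = 1 − 6Σd² / [n(n²−1)] = 1 − 6×64 / (6×35) = 1 − 384/210 ≈ -0.829

-0.829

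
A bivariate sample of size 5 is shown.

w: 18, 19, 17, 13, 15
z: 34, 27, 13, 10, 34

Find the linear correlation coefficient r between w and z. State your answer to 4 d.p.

n = 5, Σw = 82, Σz = 118, Σw² = 1368, Σz² = 3310, Σwz = 1986
nΣwz − ΣwΣz = 9930 − 9676 = 254
nΣw² − (Σw)² = 6840 − 6724 = 116; nΣz² − (Σz)² = 16550 − 13924 = 2626
r = 254 / √(116 × 2626) = 254 / 551.9203 ≈ 0.4602

0.4602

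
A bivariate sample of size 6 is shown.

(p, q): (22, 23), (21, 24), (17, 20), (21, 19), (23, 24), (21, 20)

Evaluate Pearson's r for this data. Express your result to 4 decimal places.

n = 6, Σp = 125, Σq = 130, Σp² = 2625, Σq² = 2842, Σpq = 2721
nΣpq − ΣpΣq = 16326 − 16250 = 76
nΣp² − (Σp)² = 15750 − 15625 = 125; nΣq² − (Σq)² = 17052 − 16900 = 152
r = 76 / √(125 × 152) = 76 / 137.8405 ≈ 0.5514

0.5514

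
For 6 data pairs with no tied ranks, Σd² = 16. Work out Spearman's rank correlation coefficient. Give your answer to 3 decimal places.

ρ = 1 − 6Σd² / [n(n²−1)] = 1 − 6×16 / (6×35)
  = 1 − 96/210 = 1 − 0.4571 ≈ 0.543

0.543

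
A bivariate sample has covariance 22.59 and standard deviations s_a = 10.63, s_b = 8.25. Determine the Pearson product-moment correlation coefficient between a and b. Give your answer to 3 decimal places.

r = Cov(a,b) / (s_a · s_b) = 22.59 / (10.63 × 8.25)
  = 22.59 / 87.6975 ≈ 0.258

0.258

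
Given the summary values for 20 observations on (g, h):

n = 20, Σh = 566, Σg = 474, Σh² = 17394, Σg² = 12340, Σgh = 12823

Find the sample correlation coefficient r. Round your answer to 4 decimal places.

-0.4792

r = (nΣgh − ΣgΣh) / √[(nΣg² − (Σg)²)(nΣh² − (Σh)²)]
Numerator: 20×12823 − 474×566 = -11824
Denominator: √[(246800 − 224676)(347880 − 320356)] = √[22124 × 27524] = 24676.7294
r = -11824 / 24676.7294 ≈ -0.4792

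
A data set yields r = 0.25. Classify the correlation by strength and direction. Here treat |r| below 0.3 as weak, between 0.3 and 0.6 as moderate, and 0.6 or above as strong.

r = 0.25 > 0 so the relationship is positive.
|r| = 0.25, which falls in the weak range.

weak positive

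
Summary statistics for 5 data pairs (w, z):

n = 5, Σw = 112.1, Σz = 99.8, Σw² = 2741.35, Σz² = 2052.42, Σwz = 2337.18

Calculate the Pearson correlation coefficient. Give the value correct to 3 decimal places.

0.849

r = (nΣwz − ΣwΣz) / √[(nΣw² − (Σw)²)(nΣz² − (Σz)²)]
Numerator: 5×2337.18 − 112.1×99.8 = 498.32
Denominator: √[(13706.75 − 12566.41)(10262.1 − 9960.04)] = √[1140.34 × 302.06] = 586.8996
r = 498.32 / 586.8996 ≈ 0.849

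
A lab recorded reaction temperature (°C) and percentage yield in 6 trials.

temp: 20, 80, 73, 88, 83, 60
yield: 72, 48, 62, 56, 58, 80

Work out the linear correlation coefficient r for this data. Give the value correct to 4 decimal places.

n = 6, Σx = 404, Σy = 376, Σx² = 30362, Σy² = 24232, Σxy = 24348
nΣxy − ΣxΣy = 146088 − 151904 = -5816
nΣx² − (Σx)² = 182172 − 163216 = 18956; nΣy² − (Σy)² = 145392 − 141376 = 4016
r = -5816 / √(18956 × 4016) = -5816 / 8725.0958 ≈ -0.6666

-0.6666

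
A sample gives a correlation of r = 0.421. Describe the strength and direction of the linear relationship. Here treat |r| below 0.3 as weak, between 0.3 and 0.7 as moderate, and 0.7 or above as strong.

moderate positive

r = 0.421 > 0 so the relationship is positive.
|r| = 0.421, which falls in the moderate range.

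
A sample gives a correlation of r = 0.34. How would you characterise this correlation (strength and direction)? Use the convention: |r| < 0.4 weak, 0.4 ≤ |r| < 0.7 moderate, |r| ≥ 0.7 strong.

weak positive

r = 0.34 > 0 so the relationship is positive.
|r| = 0.34, which falls in the weak range.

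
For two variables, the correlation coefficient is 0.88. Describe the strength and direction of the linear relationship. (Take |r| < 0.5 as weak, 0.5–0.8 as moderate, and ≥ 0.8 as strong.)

r = 0.88 > 0 so the relationship is positive.
|r| = 0.88, which falls in the strong range.

strong positive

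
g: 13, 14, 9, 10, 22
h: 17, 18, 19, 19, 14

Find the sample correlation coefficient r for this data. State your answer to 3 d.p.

-0.969

n = 5, Σg = 68, Σh = 87, Σg² = 1030, Σh² = 1531, Σgh = 1142
nΣgh − ΣgΣh = 5710 − 5916 = -206
nΣg² − (Σg)² = 5150 − 4624 = 526; nΣh² − (Σh)² = 7655 − 7569 = 86
r = -206 / √(526 × 86) = -206 / 212.6876 ≈ -0.969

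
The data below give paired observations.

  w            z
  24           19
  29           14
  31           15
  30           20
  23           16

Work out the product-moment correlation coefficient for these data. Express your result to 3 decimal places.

n = 5, Σw = 137, Σz = 84, Σw² = 3807, Σz² = 1438, Σwz = 2295
nΣwz − ΣwΣz = 11475 − 11508 = -33
nΣw² − (Σw)² = 19035 − 18769 = 266; nΣz² − (Σz)² = 7190 − 7056 = 134
r = -33 / √(266 × 134) = -33 / 188.7962 ≈ -0.175

-0.175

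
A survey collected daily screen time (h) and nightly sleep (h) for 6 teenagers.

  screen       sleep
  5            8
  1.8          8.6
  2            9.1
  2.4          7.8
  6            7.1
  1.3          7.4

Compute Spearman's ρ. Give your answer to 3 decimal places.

Rank screen: 5, 2, 3, 4, 6, 1
Rank sleep: 4, 5, 6, 3, 1, 2
d = rank(screen) − rank(sleep): 1, -3, -3, 1, 5, -1; Σd² = 46
ρ = 1 − 6Σd² / [n(n²−1)] = 1 − 6×46 / (6×35) = 1 − 276/210 ≈ -0.314

-0.314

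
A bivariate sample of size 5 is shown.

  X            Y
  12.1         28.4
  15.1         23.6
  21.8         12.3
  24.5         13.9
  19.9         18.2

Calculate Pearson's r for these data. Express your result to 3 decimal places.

n = 5, ΣX = 93.4, ΣY = 96.4, ΣX² = 1845.92, ΣY² = 2039.26, ΣXY = 1670.87
nΣXY − ΣXΣY = 8354.35 − 9003.76 = -649.41
nΣX² − (ΣX)² = 9229.6 − 8723.56 = 506.04; nΣY² − (ΣY)² = 10196.3 − 9292.96 = 903.34
r = -649.41 / √(506.04 × 903.34) = -649.41 / 676.1111 ≈ -0.961

-0.961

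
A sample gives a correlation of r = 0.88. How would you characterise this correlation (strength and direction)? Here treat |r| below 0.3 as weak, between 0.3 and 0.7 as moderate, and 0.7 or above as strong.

r = 0.88 > 0 so the relationship is positive.
|r| = 0.88, which falls in the strong range.

strong positive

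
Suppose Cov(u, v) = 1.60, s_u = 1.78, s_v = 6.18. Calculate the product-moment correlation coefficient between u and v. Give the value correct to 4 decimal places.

r = Cov(u,v) / (s_u · s_v) = 1.60 / (1.78 × 6.18)
  = 1.60 / 11.0004 ≈ 0.1454

0.1454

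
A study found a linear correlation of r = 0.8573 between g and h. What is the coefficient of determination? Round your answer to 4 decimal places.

0.7350

r² = (0.8573)² = 0.7350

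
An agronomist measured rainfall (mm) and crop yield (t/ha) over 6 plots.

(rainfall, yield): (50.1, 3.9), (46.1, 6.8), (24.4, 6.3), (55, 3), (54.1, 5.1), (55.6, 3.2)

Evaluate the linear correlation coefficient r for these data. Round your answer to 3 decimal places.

n = 6, Σx = 285.3, Σy = 28.3, Σx² = 14273.75, Σy² = 146.39, Σxy = 1281.42
nΣxy − ΣxΣy = 7688.52 − 8073.99 = -385.47
nΣx² − (Σx)² = 85642.5 − 81396.09 = 4246.41; nΣy² − (Σy)² = 878.34 − 800.89 = 77.45
r = -385.47 / √(4246.41 × 77.45) = -385.47 / 573.4845 ≈ -0.672

-0.672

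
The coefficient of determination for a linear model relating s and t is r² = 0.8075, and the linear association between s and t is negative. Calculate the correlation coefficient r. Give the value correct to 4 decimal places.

-0.8986

|r| = √0.8075 = 0.8986
The association is negative, so r = −0.8986.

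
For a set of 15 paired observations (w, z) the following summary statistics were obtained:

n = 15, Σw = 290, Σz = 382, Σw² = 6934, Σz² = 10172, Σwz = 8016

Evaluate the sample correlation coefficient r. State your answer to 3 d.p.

r = (nΣwz − ΣwΣz) / √[(nΣw² − (Σw)²)(nΣz² − (Σz)²)]
Numerator: 15×8016 − 290×382 = 9460
Denominator: √[(104010 − 84100)(152580 − 145924)] = √[19910 × 6656] = 11511.7748
r = 9460 / 11511.7748 ≈ 0.822

0.822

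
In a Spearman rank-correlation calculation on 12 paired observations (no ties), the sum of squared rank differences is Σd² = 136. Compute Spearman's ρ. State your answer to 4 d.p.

0.5245

ρ = 1 − 6Σd² / [n(n²−1)] = 1 − 6×136 / (12×143)
  = 1 − 816/1716 = 1 − 0.47552 ≈ 0.5245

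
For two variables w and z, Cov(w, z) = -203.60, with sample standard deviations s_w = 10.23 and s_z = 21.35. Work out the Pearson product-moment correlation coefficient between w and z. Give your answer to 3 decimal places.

r = Cov(w,z) / (s_w · s_z) = -203.60 / (10.23 × 21.35)
  = -203.60 / 218.4105 ≈ -0.932

-0.932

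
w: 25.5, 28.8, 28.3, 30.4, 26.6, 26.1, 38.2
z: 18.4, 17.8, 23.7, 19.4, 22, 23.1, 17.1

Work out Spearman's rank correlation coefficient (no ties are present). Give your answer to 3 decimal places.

-0.464

Rank w: 1, 5, 4, 6, 3, 2, 7
Rank z: 3, 2, 7, 4, 5, 6, 1
d = rank(w) − rank(z): -2, 3, -3, 2, -2, -4, 6; Σd² = 82
ρ = 1 − 6Σd² / [n(n²−1)] = 1 − 6×82 / (7×48) = 1 − 492/336 ≈ -0.464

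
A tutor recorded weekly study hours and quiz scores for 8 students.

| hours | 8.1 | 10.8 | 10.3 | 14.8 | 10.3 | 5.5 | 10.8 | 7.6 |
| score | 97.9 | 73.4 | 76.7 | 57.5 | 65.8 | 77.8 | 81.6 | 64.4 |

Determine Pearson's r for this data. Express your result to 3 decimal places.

n = 8, Σx = 78.2, Σy = 595.1, Σx² = 818.12, Σy² = 45349.51, Σxy = 5703.08
nΣxy − ΣxΣy = 45624.64 − 46536.82 = -912.18
nΣx² − (Σx)² = 6544.96 − 6115.24 = 429.72; nΣy² − (Σy)² = 362796.08 − 354144.01 = 8652.07
r = -912.18 / √(429.72 × 8652.07) = -912.18 / 1928.2032 ≈ -0.473

-0.473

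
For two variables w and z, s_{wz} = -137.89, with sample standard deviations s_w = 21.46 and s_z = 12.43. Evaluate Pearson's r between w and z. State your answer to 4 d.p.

r = Cov(w,z) / (s_w · s_z) = -137.89 / (21.46 × 12.43)
  = -137.89 / 266.7478 ≈ -0.5169

-0.5169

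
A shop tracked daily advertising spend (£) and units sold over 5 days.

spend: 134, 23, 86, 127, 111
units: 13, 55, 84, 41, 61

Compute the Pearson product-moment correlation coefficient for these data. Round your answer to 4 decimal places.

-0.4729

n = 5, Σx = 481, Σy = 254, Σx² = 54331, Σy² = 15652, Σxy = 22209
nΣxy − ΣxΣy = 111045 − 122174 = -11129
nΣx² − (Σx)² = 271655 − 231361 = 40294; nΣy² − (Σy)² = 78260 − 64516 = 13744
r = -11129 / √(40294 × 13744) = -11129 / 23532.9713 ≈ -0.4729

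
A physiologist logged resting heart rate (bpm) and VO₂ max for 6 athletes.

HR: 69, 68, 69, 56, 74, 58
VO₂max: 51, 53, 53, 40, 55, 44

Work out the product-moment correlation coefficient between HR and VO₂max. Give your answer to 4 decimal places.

n = 6, Σx = 394, Σy = 296, Σx² = 26122, Σy² = 14780, Σxy = 19642
nΣxy − ΣxΣy = 117852 − 116624 = 1228
nΣx² − (Σx)² = 156732 − 155236 = 1496; nΣy² − (Σy)² = 88680 − 87616 = 1064
r = 1228 / √(1496 × 1064) = 1228 / 1261.6434 ≈ 0.9733

0.9733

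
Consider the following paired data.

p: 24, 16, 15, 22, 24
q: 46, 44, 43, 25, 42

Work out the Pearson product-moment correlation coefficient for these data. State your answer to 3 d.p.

n = 5, Σp = 101, Σq = 200, Σp² = 2117, Σq² = 8290, Σpq = 4011
nΣpq − ΣpΣq = 20055 − 20200 = -145
nΣp² − (Σp)² = 10585 − 10201 = 384; nΣq² − (Σq)² = 41450 − 40000 = 1450
r = -145 / √(384 × 1450) = -145 / 746.1903 ≈ -0.194

-0.194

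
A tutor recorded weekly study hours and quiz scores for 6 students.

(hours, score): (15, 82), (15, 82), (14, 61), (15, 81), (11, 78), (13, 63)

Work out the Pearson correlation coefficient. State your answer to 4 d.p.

0.2862

n = 6, Σx = 83, Σy = 447, Σx² = 1161, Σy² = 33783, Σxy = 6206
nΣxy − ΣxΣy = 37236 − 37101 = 135
nΣx² − (Σx)² = 6966 − 6889 = 77; nΣy² − (Σy)² = 202698 − 199809 = 2889
r = 135 / √(77 × 2889) = 135 / 471.6492 ≈ 0.2862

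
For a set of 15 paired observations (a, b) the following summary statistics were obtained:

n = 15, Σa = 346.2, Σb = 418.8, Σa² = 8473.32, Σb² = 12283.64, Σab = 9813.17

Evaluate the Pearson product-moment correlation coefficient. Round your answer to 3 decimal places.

0.276

r = (nΣab − ΣaΣb) / √[(nΣa² − (Σa)²)(nΣb² − (Σb)²)]
Numerator: 15×9813.17 − 346.2×418.8 = 2208.99
Denominator: √[(127099.8 − 119854.44)(184254.6 − 175393.44)] = √[7245.36 × 8861.16] = 8012.6334
r = 2208.99 / 8012.6334 ≈ 0.276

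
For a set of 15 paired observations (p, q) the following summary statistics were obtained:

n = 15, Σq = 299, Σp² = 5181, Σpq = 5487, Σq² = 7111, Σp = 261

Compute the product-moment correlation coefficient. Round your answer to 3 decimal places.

r = (nΣpq − ΣpΣq) / √[(nΣp² − (Σp)²)(nΣq² − (Σq)²)]
Numerator: 15×5487 − 261×299 = 4266
Denominator: √[(77715 − 68121)(106665 − 89401)] = √[9594 × 17264] = 12869.7636
r = 4266 / 12869.7636 ≈ 0.331

0.331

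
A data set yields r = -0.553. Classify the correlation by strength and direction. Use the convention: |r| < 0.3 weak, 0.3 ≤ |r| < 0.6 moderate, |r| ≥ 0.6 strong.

moderate negative

r = -0.553 < 0 so the relationship is negative.
|r| = 0.553, which falls in the moderate range.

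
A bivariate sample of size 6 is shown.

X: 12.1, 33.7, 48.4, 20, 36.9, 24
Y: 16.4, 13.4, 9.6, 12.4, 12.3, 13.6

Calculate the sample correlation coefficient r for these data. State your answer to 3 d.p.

-0.863

n = 6, ΣX = 175.1, ΣY = 77.7, ΣX² = 5962.27, ΣY² = 1030.69, ΣXY = 2142.93
nΣXY − ΣXΣY = 12857.58 − 13605.27 = -747.69
nΣX² − (ΣX)² = 35773.62 − 30660.01 = 5113.61; nΣY² − (ΣY)² = 6184.14 − 6037.29 = 146.85
r = -747.69 / √(5113.61 × 146.85) = -747.69 / 866.5643 ≈ -0.863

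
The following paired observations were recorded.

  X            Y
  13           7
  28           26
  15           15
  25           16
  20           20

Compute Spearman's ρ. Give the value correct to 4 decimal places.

0.9000

Rank X: 1, 5, 2, 4, 3
Rank Y: 1, 5, 2, 3, 4
d = rank(X) − rank(Y): 0, 0, 0, 1, -1; Σd² = 2
ρ = 1 − 6Σd² / [n(n²−1)] = 1 − 6×2 / (5×24) = 1 − 12/120 ≈ 0.9000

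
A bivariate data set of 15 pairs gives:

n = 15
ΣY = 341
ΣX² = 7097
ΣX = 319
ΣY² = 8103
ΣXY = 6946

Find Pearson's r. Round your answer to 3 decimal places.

-0.923

r = (nΣXY − ΣXΣY) / √[(nΣX² − (ΣX)²)(nΣY² − (ΣY)²)]
Numerator: 15×6946 − 319×341 = -4589
Denominator: √[(106455 − 101761)(121545 − 116281)] = √[4694 × 5264] = 4970.8365
r = -4589 / 4970.8365 ≈ -0.923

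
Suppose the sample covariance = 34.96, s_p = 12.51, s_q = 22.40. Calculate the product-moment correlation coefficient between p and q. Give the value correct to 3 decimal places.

0.125

r = Cov(p,q) / (s_p · s_q) = 34.96 / (12.51 × 22.40)
  = 34.96 / 280.2240 ≈ 0.125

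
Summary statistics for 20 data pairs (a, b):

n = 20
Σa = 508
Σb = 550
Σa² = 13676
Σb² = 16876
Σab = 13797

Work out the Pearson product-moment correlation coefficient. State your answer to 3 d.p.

-0.149

r = (nΣab − ΣaΣb) / √[(nΣa² − (Σa)²)(nΣb² − (Σb)²)]
Numerator: 20×13797 − 508×550 = -3460
Denominator: √[(273520 − 258064)(337520 − 302500)] = √[15456 × 35020] = 23265.1912
r = -3460 / 23265.1912 ≈ -0.149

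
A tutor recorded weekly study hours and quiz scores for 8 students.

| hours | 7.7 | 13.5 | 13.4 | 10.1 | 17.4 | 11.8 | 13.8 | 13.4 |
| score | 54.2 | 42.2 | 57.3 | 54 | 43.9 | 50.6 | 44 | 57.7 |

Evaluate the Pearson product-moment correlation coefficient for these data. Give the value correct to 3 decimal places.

-0.495

n = 8, Σx = 101.1, Σy = 403.9, Σx² = 1335.11, Σy² = 20670.63, Σxy = 5041.58
nΣxy − ΣxΣy = 40332.64 − 40834.29 = -501.65
nΣx² − (Σx)² = 10680.88 − 10221.21 = 459.67; nΣy² − (Σy)² = 165365.04 − 163135.21 = 2229.83
r = -501.65 / √(459.67 × 2229.83) = -501.65 / 1012.4159 ≈ -0.495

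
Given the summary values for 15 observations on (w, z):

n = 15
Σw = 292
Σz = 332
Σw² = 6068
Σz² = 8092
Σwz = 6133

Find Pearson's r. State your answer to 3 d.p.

-0.618

r = (nΣwz − ΣwΣz) / √[(nΣw² − (Σw)²)(nΣz² − (Σz)²)]
Numerator: 15×6133 − 292×332 = -4949
Denominator: √[(91020 − 85264)(121380 − 110224)] = √[5756 × 11156] = 8013.3598
r = -4949 / 8013.3598 ≈ -0.618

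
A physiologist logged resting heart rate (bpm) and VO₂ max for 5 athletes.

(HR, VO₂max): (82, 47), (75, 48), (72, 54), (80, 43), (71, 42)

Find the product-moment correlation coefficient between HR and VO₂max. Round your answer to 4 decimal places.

n = 5, Σx = 380, Σy = 234, Σx² = 28974, Σy² = 11042, Σxy = 17764
nΣxy − ΣxΣy = 88820 − 88920 = -100
nΣx² − (Σx)² = 144870 − 144400 = 470; nΣy² − (Σy)² = 55210 − 54756 = 454
r = -100 / √(470 × 454) = -100 / 461.9307 ≈ -0.2165

-0.2165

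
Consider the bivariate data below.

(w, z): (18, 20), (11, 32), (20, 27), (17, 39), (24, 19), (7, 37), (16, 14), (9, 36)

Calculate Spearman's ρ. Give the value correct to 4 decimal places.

Rank w: 6, 3, 7, 5, 8, 1, 4, 2
Rank z: 3, 5, 4, 8, 2, 7, 1, 6
d = rank(w) − rank(z): 3, -2, 3, -3, 6, -6, 3, -4; Σd² = 128
ρ = 1 − 6Σd² / [n(n²−1)] = 1 − 6×128 / (8×63) = 1 − 768/504 ≈ -0.5238

-0.5238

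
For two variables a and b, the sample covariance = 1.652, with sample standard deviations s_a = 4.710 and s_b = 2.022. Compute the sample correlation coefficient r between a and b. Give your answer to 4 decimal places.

0.1735

r = Cov(a,b) / (s_a · s_b) = 1.652 / (4.710 × 2.022)
  = 1.652 / 9.5236 ≈ 0.1735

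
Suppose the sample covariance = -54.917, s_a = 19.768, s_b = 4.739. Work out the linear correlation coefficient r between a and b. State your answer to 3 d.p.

r = Cov(a,b) / (s_a · s_b) = -54.917 / (19.768 × 4.739)
  = -54.917 / 93.6806 ≈ -0.586

-0.586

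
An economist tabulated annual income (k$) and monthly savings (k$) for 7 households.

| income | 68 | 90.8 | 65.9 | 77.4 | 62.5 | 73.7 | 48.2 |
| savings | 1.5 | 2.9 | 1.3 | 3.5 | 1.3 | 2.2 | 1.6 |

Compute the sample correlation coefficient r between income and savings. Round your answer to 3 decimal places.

n = 7, Σx = 486.5, Σy = 14.3, Σx² = 34863.39, Σy² = 33.69, Σxy = 1042.4
nΣxy − ΣxΣy = 7296.8 − 6956.95 = 339.85
nΣx² − (Σx)² = 244043.73 − 236682.25 = 7361.48; nΣy² − (Σy)² = 235.83 − 204.49 = 31.34
r = 339.85 / √(7361.48 × 31.34) = 339.85 / 480.3215 ≈ 0.708

0.708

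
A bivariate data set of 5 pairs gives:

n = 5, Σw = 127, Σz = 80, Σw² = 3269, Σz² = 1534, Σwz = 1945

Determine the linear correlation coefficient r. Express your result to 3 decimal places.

r = (nΣwz − ΣwΣz) / √[(nΣw² − (Σw)²)(nΣz² − (Σz)²)]
Numerator: 5×1945 − 127×80 = -435
Denominator: √[(16345 − 16129)(7670 − 6400)] = √[216 × 1270] = 523.7557
r = -435 / 523.7557 ≈ -0.831

-0.831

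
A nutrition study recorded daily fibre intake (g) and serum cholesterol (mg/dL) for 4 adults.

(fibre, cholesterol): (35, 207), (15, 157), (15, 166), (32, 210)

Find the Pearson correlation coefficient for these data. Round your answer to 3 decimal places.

n = 4, Σx = 97, Σy = 740, Σx² = 2699, Σy² = 139154, Σxy = 18810
nΣxy − ΣxΣy = 75240 − 71780 = 3460
nΣx² − (Σx)² = 10796 − 9409 = 1387; nΣy² − (Σy)² = 556616 − 547600 = 9016
r = 3460 / √(1387 × 9016) = 3460 / 3536.2681 ≈ 0.978

0.978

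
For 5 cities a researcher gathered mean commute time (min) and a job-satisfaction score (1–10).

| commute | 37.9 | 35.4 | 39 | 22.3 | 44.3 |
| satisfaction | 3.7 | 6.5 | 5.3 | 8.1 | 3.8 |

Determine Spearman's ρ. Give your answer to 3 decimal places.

Rank commute: 3, 2, 4, 1, 5
Rank satisfaction: 1, 4, 3, 5, 2
d = rank(commute) − rank(satisfaction): 2, -2, 1, -4, 3; Σd² = 34
ρ = 1 − 6Σd² / [n(n²−1)] = 1 − 6×34 / (5×24) = 1 − 204/120 ≈ -0.700

-0.700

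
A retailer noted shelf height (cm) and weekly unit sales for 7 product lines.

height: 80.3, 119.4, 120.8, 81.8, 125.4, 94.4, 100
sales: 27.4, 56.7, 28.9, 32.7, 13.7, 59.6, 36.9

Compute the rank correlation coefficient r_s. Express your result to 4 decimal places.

Rank height: 1, 5, 6, 2, 7, 3, 4
Rank sales: 2, 6, 3, 4, 1, 7, 5
d = rank(height) − rank(sales): -1, -1, 3, -2, 6, -4, -1; Σd² = 68
ρ = 1 − 6Σd² / [n(n²−1)] = 1 − 6×68 / (7×48) = 1 − 408/336 ≈ -0.2143

-0.2143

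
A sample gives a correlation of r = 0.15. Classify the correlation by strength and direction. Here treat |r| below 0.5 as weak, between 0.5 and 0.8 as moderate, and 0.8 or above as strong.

weak positive

r = 0.15 > 0 so the relationship is positive.
|r| = 0.15, which falls in the weak range.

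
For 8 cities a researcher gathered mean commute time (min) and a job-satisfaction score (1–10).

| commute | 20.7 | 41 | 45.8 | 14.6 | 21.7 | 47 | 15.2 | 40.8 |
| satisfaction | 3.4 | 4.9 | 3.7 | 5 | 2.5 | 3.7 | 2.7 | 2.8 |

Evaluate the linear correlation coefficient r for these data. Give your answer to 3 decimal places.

0.126

n = 8, Σx = 246.8, Σy = 28.7, Σx² = 8995.86, Σy² = 109.33, Σxy = 897.17
nΣxy − ΣxΣy = 7177.36 − 7083.16 = 94.2
nΣx² − (Σx)² = 71966.88 − 60910.24 = 11056.64; nΣy² − (Σy)² = 874.64 − 823.69 = 50.95
r = 94.2 / √(11056.64 × 50.95) = 94.2 / 750.5570 ≈ 0.126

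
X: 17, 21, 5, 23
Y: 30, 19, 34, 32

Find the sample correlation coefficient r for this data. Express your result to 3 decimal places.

n = 4, ΣX = 66, ΣY = 115, ΣX² = 1284, ΣY² = 3441, ΣXY = 1815
nΣXY − ΣXΣY = 7260 − 7590 = -330
nΣX² − (ΣX)² = 5136 − 4356 = 780; nΣY² − (ΣY)² = 13764 − 13225 = 539
r = -330 / √(780 × 539) = -330 / 648.3980 ≈ -0.509

-0.509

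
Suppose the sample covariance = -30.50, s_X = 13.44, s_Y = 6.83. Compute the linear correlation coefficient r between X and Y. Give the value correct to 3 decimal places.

-0.332

r = Cov(X,Y) / (s_X · s_Y) = -30.50 / (13.44 × 6.83)
  = -30.50 / 91.7952 ≈ -0.332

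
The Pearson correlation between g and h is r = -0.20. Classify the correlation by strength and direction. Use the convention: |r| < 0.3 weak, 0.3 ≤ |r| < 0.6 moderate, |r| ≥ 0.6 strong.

r = -0.20 < 0 so the relationship is negative.
|r| = 0.20, which falls in the weak range.

weak negative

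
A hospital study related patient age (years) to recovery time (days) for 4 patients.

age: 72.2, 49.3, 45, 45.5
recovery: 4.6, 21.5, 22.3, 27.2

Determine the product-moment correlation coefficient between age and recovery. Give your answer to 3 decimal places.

n = 4, Σx = 212, Σy = 75.6, Σx² = 11738.58, Σy² = 1720.54, Σxy = 3633.17
nΣxy − ΣxΣy = 14532.68 − 16027.2 = -1494.52
nΣx² − (Σx)² = 46954.32 − 44944 = 2010.32; nΣy² − (Σy)² = 6882.16 − 5715.36 = 1166.8
r = -1494.52 / √(2010.32 × 1166.8) = -1494.52 / 1531.5487 ≈ -0.976

-0.976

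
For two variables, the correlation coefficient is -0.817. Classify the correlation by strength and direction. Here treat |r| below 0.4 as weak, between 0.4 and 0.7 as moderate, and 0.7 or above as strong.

r = -0.817 < 0 so the relationship is negative.
|r| = 0.817, which falls in the strong range.

strong negative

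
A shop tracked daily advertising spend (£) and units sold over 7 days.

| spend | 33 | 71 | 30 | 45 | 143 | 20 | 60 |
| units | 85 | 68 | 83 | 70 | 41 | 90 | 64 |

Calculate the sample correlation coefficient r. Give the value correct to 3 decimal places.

n = 7, Σx = 402, Σy = 501, Σx² = 33504, Σy² = 37515, Σxy = 24776
nΣxy − ΣxΣy = 173432 − 201402 = -27970
nΣx² − (Σx)² = 234528 − 161604 = 72924; nΣy² − (Σy)² = 262605 − 251001 = 11604
r = -27970 / √(72924 × 11604) = -27970 / 29089.6905 ≈ -0.962

-0.962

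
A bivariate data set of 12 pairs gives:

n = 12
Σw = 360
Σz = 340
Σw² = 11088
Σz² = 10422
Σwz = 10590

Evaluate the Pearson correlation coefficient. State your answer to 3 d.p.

0.818

r = (nΣwz − ΣwΣz) / √[(nΣw² − (Σw)²)(nΣz² − (Σz)²)]
Numerator: 12×10590 − 360×340 = 4680
Denominator: √[(133056 − 129600)(125064 − 115600)] = √[3456 × 9464] = 5719.0545
r = 4680 / 5719.0545 ≈ 0.818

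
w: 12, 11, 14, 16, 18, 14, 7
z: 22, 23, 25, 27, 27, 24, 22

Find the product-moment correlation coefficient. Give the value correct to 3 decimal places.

0.887

n = 7, Σw = 92, Σz = 170, Σw² = 1286, Σz² = 4156, Σwz = 2275
nΣwz − ΣwΣz = 15925 − 15640 = 285
nΣw² − (Σw)² = 9002 − 8464 = 538; nΣz² − (Σz)² = 29092 − 28900 = 192
r = 285 / √(538 × 192) = 285 / 321.3970 ≈ 0.887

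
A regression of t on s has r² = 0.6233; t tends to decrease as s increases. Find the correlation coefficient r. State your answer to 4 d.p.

-0.7895

|r| = √0.6233 = 0.7895
The association is negative, so r = −0.7895.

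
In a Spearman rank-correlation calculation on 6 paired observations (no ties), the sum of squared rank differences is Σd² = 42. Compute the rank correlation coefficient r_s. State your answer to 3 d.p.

ρ = 1 − 6Σd² / [n(n²−1)] = 1 − 6×42 / (6×35)
  = 1 − 252/210 = 1 − 1.2000 ≈ -0.200

-0.200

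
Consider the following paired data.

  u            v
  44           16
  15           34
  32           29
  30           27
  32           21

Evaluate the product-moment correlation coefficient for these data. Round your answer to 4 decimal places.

-0.9034

n = 5, Σu = 153, Σv = 127, Σu² = 5109, Σv² = 3423, Σuv = 3624
nΣuv − ΣuΣv = 18120 − 19431 = -1311
nΣu² − (Σu)² = 25545 − 23409 = 2136; nΣv² − (Σv)² = 17115 − 16129 = 986
r = -1311 / √(2136 × 986) = -1311 / 1451.2395 ≈ -0.9034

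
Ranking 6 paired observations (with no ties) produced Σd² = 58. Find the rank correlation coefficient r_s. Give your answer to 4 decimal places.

ρ = 1 − 6Σd² / [n(n²−1)] = 1 − 6×58 / (6×35)
  = 1 − 348/210 = 1 − 1.65714 ≈ -0.6571

-0.6571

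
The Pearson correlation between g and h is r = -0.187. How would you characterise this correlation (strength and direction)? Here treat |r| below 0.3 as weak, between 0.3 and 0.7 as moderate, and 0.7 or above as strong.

r = -0.187 < 0 so the relationship is negative.
|r| = 0.187, which falls in the weak range.

weak negative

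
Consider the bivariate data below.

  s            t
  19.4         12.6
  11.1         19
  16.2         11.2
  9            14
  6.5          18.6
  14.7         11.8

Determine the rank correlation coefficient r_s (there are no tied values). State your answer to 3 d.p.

-0.657

Rank s: 6, 3, 5, 2, 1, 4
Rank t: 3, 6, 1, 4, 5, 2
d = rank(s) − rank(t): 3, -3, 4, -2, -4, 2; Σd² = 58
ρ = 1 − 6Σd² / [n(n²−1)] = 1 − 6×58 / (6×35) = 1 − 348/210 ≈ -0.657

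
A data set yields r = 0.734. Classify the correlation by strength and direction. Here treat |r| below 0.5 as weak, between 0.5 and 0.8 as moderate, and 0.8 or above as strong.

r = 0.734 > 0 so the relationship is positive.
|r| = 0.734, which falls in the moderate range.

moderate positive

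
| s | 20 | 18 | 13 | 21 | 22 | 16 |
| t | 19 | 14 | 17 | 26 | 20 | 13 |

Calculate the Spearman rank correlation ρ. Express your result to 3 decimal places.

Rank s: 4, 3, 1, 5, 6, 2
Rank t: 4, 2, 3, 6, 5, 1
d = rank(s) − rank(t): 0, 1, -2, -1, 1, 1; Σd² = 8
ρ = 1 − 6Σd² / [n(n²−1)] = 1 − 6×8 / (6×35) = 1 − 48/210 ≈ 0.771

0.771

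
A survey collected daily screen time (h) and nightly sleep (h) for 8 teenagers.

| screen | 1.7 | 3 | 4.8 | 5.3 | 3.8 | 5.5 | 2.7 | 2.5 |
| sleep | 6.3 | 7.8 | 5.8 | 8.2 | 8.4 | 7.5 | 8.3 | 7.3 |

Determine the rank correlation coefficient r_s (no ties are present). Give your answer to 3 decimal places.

Rank screen: 1, 4, 6, 7, 5, 8, 3, 2
Rank sleep: 2, 5, 1, 6, 8, 4, 7, 3
d = rank(screen) − rank(sleep): -1, -1, 5, 1, -3, 4, -4, -1; Σd² = 70
ρ = 1 − 6Σd² / [n(n²−1)] = 1 − 6×70 / (8×63) = 1 − 420/504 ≈ 0.167

0.167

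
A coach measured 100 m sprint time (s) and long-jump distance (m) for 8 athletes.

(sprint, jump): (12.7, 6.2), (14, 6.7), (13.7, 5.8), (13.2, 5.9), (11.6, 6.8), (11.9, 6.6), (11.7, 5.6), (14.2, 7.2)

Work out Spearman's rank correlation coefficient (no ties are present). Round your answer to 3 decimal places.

Rank sprint: 4, 7, 6, 5, 1, 3, 2, 8
Rank jump: 4, 6, 2, 3, 7, 5, 1, 8
d = rank(sprint) − rank(jump): 0, 1, 4, 2, -6, -2, 1, 0; Σd² = 62
ρ = 1 − 6Σd² / [n(n²−1)] = 1 − 6×62 / (8×63) = 1 − 372/504 ≈ 0.262

0.262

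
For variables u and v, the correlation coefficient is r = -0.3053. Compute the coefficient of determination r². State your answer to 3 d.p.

0.093

r² = (-0.3053)² = 0.093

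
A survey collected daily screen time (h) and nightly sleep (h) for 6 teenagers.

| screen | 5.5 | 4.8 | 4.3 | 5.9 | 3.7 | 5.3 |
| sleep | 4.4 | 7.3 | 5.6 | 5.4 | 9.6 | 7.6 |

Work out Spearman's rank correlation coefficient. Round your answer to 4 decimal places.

Rank screen: 5, 3, 2, 6, 1, 4
Rank sleep: 1, 4, 3, 2, 6, 5
d = rank(screen) − rank(sleep): 4, -1, -1, 4, -5, -1; Σd² = 60
ρ = 1 − 6Σd² / [n(n²−1)] = 1 − 6×60 / (6×35) = 1 − 360/210 ≈ -0.7143

-0.7143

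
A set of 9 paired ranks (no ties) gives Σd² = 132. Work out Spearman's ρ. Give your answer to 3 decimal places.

-0.100

ρ = 1 − 6Σd² / [n(n²−1)] = 1 − 6×132 / (9×80)
  = 1 − 792/720 = 1 − 1.1000 ≈ -0.100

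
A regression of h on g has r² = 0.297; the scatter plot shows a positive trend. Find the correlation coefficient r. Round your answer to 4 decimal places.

|r| = √0.297 = 0.5450
The association is positive, so r = 0.5450.

0.5450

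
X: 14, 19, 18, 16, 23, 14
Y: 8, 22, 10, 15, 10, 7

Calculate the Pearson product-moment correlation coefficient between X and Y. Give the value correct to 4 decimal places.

n = 6, ΣX = 104, ΣY = 72, ΣX² = 1862, ΣY² = 1022, ΣXY = 1278
nΣXY − ΣXΣY = 7668 − 7488 = 180
nΣX² − (ΣX)² = 11172 − 10816 = 356; nΣY² − (ΣY)² = 6132 − 5184 = 948
r = 180 / √(356 × 948) = 180 / 580.9372 ≈ 0.3098

0.3098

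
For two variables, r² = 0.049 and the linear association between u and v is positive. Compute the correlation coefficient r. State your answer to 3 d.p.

|r| = √0.049 = 0.221
The association is positive, so r = 0.221.

0.221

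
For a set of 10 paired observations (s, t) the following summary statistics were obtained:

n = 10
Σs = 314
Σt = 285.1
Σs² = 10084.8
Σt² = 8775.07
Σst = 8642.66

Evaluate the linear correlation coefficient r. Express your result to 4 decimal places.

r = (nΣst − ΣsΣt) / √[(nΣs² − (Σs)²)(nΣt² − (Σt)²)]
Numerator: 10×8642.66 − 314×285.1 = -3094.8
Denominator: √[(100848 − 98596)(87750.7 − 81282.01)] = √[2252 × 6468.69] = 3816.7381
r = -3094.8 / 3816.7381 ≈ -0.8108

-0.8108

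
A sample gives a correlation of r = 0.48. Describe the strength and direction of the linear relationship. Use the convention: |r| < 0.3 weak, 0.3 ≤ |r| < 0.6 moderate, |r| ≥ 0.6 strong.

moderate positive

r = 0.48 > 0 so the relationship is positive.
|r| = 0.48, which falls in the moderate range.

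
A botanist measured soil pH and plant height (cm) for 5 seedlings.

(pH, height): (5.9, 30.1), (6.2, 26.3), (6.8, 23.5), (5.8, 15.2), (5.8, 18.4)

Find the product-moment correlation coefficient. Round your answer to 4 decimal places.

0.2936

n = 5, Σx = 30.5, Σy = 113.5, Σx² = 186.77, Σy² = 2719.55, Σxy = 695.33
nΣxy − ΣxΣy = 3476.65 − 3461.75 = 14.9
nΣx² − (Σx)² = 933.85 − 930.25 = 3.6; nΣy² − (Σy)² = 13597.75 − 12882.25 = 715.5
r = 14.9 / √(3.6 × 715.5) = 14.9 / 50.7523 ≈ 0.2936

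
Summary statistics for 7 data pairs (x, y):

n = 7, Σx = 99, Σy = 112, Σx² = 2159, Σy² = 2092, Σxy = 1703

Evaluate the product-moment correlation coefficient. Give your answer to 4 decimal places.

r = (nΣxy − ΣxΣy) / √[(nΣx² − (Σx)²)(nΣy² − (Σy)²)]
Numerator: 7×1703 − 99×112 = 833
Denominator: √[(15113 − 9801)(14644 − 12544)] = √[5312 × 2100] = 3339.9401
r = 833 / 3339.9401 ≈ 0.2494

0.2494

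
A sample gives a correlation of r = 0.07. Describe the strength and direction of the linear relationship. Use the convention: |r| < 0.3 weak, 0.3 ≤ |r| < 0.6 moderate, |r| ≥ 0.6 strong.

weak positive

r = 0.07 > 0 so the relationship is positive.
|r| = 0.07, which falls in the weak range.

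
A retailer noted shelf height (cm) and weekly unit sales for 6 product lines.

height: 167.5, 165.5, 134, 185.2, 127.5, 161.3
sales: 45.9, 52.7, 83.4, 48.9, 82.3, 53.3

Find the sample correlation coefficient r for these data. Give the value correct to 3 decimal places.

-0.935

n = 6, Σx = 941, Σy = 366.5, Σx² = 149975.48, Σy² = 23845.05, Σxy = 55732.52
nΣxy − ΣxΣy = 334395.12 − 344876.5 = -10481.38
nΣx² − (Σx)² = 899852.88 − 885481 = 14371.88; nΣy² − (Σy)² = 143070.3 − 134322.25 = 8748.05
r = -10481.38 / √(14371.88 × 8748.05) = -10481.38 / 11212.7572 ≈ -0.935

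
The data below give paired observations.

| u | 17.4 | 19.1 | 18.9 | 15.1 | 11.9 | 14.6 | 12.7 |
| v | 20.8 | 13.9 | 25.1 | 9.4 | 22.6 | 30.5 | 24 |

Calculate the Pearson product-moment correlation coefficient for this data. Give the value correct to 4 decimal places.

n = 7, Σu = 109.7, Σv = 146.3, Σu² = 1768.85, Σv² = 3361.23, Σuv = 2262.78
nΣuv − ΣuΣv = 15839.46 − 16049.11 = -209.65
nΣu² − (Σu)² = 12381.95 − 12034.09 = 347.86; nΣv² − (Σv)² = 23528.61 − 21403.69 = 2124.92
r = -209.65 / √(347.86 × 2124.92) = -209.65 / 859.7527 ≈ -0.2438

-0.2438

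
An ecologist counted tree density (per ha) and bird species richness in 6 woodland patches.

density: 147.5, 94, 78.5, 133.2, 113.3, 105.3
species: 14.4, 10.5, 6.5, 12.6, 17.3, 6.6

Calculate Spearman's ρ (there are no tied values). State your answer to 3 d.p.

0.771

Rank density: 6, 2, 1, 5, 4, 3
Rank species: 5, 3, 1, 4, 6, 2
d = rank(density) − rank(species): 1, -1, 0, 1, -2, 1; Σd² = 8
ρ = 1 − 6Σd² / [n(n²−1)] = 1 − 6×8 / (6×35) = 1 − 48/210 ≈ 0.771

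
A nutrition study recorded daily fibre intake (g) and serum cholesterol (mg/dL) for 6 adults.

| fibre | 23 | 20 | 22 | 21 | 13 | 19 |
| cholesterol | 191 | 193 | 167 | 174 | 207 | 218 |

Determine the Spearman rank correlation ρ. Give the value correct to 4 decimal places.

-0.7714

Rank fibre: 6, 3, 5, 4, 1, 2
Rank cholesterol: 3, 4, 1, 2, 5, 6
d = rank(fibre) − rank(cholesterol): 3, -1, 4, 2, -4, -4; Σd² = 62
ρ = 1 − 6Σd² / [n(n²−1)] = 1 − 6×62 / (6×35) = 1 − 372/210 ≈ -0.7714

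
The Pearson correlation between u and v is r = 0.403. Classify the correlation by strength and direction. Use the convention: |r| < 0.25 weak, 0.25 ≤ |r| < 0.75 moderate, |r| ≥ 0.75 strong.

r = 0.403 > 0 so the relationship is positive.
|r| = 0.403, which falls in the moderate range.

moderate positive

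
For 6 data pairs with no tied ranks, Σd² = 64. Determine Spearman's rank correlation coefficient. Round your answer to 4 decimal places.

-0.8286

ρ = 1 − 6Σd² / [n(n²−1)] = 1 − 6×64 / (6×35)
  = 1 − 384/210 = 1 − 1.82857 ≈ -0.8286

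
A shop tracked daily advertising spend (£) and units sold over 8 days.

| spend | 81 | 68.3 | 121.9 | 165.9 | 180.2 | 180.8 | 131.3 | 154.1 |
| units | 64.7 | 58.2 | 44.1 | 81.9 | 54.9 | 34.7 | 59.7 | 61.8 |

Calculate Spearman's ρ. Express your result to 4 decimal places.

Rank spend: 2, 1, 3, 6, 7, 8, 4, 5
Rank units: 7, 4, 2, 8, 3, 1, 5, 6
d = rank(spend) − rank(units): -5, -3, 1, -2, 4, 7, -1, -1; Σd² = 106
ρ = 1 − 6Σd² / [n(n²−1)] = 1 − 6×106 / (8×63) = 1 − 636/504 ≈ -0.2619

-0.2619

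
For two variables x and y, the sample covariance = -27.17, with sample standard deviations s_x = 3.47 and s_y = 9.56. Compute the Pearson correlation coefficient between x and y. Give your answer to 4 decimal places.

r = Cov(x,y) / (s_x · s_y) = -27.17 / (3.47 × 9.56)
  = -27.17 / 33.1732 ≈ -0.8190

-0.8190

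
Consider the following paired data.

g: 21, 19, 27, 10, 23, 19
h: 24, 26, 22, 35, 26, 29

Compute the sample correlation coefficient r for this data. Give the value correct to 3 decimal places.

-0.943

n = 6, Σg = 119, Σh = 162, Σg² = 2521, Σh² = 4478, Σgh = 3091
nΣgh − ΣgΣh = 18546 − 19278 = -732
nΣg² − (Σg)² = 15126 − 14161 = 965; nΣh² − (Σh)² = 26868 − 26244 = 624
r = -732 / √(965 × 624) = -732 / 775.9897 ≈ -0.943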